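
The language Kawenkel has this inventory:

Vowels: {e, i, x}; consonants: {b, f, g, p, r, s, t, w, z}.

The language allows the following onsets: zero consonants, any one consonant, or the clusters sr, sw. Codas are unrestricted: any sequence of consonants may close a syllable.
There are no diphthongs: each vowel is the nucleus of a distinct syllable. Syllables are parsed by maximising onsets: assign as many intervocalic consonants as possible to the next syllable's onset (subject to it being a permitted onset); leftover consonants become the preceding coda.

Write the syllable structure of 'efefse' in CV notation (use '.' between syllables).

Vowels present: e, e, e; each is a nucleus, giving 3 syllables.
V1 /e/ – V2 /e/: just /f/ — single C goes to the following onset.
V2 /e/ – V3 /e/: /fs/ — longest licit onset from the right is /s/, leaving /f/ as coda.
Syllabification: e.fef.se.
Mapping each syllable to C/V: /e/ → V, /fef/ → CVC, /se/ → CV.

V.CVC.CV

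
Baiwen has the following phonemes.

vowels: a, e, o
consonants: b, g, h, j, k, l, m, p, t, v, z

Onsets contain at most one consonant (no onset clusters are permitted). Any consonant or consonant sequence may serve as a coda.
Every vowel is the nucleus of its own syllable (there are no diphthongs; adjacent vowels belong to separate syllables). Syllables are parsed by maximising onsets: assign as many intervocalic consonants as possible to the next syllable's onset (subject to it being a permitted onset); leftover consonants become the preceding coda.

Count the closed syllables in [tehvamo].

1

Nuclei (vowels): e, a, o → 3 syllables.
V1 /e/ – V2 /a/: cluster /hv/ — the longest permitted-onset suffix is /v/; onset = /v/, preceding coda = /h/.
V2 /a/ – V3 /o/: /m/ is a single consonant, so it becomes the next onset.
So the parse is teh.va.mo.
Classifying each syllable: /teh/ (closed), /va/ (open), /mo/ (open).
Closed syllables: 1.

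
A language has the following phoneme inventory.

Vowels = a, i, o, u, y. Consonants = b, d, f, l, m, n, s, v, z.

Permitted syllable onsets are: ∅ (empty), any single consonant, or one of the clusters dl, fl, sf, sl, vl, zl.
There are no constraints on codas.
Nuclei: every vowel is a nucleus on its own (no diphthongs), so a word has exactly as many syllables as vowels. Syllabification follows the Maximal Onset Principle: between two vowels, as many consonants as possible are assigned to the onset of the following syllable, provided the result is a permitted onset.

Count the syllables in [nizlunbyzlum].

4

Vowels present: i, u, y, u; each is a nucleus, giving 4 syllables.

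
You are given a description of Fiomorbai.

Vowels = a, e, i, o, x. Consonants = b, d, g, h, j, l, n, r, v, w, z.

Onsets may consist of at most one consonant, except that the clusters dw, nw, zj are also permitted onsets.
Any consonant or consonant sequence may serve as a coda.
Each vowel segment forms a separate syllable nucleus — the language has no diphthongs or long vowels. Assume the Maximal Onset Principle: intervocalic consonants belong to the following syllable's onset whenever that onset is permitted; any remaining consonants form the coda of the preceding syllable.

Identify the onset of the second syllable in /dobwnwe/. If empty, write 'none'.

The vowels are o, e — 2 nuclei, so 2 syllables.
Between /o/ (V1) and /e/ (V2): /bwnw/ — longest licit onset from the right is /nw/, leaving /bw/ as coda.
Syllabification: dobw.nwe.
Syllable 2 is /nwe/: onset /nw/, nucleus /e/, coda ∅.

nw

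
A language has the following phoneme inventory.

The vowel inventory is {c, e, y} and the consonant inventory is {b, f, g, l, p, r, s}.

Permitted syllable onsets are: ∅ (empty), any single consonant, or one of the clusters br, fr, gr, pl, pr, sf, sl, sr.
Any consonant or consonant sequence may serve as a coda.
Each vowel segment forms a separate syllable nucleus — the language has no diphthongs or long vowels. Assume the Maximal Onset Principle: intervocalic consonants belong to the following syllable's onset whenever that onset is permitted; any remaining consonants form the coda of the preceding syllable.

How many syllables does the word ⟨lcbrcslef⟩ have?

Nuclei (vowels): c, c, e → 3 syllables.

3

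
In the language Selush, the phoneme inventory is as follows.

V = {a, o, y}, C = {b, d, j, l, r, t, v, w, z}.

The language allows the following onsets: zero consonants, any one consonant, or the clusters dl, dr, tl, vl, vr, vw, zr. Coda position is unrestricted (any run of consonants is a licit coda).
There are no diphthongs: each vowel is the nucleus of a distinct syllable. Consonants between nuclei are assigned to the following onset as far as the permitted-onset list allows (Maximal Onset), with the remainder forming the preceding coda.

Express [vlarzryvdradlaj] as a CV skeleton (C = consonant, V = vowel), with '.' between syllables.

CCVC.CCVC.CCV.CCVC

Nuclei (vowels): a, y, a, a → 4 syllables.
Between /a/ (V1) and /y/ (V2): /rzr/ — longest licit onset from the right is /zr/, leaving /r/ as coda.
Between /y/ (V2) and /a/ (V3): /vdr/ — longest licit onset from the right is /dr/, leaving /v/ as coda.
Between /a/ (V3) and /a/ (V4): cluster /dl/ — /dl/ is itself a permitted onset, so the whole cluster goes right; preceding coda = ∅.
Putting it together: vlar.zryv.dra.dlaj.
Mapping each syllable to C/V: /vlar/ → CCVC, /zryv/ → CCVC, /dra/ → CCV, /dlaj/ → CCVC.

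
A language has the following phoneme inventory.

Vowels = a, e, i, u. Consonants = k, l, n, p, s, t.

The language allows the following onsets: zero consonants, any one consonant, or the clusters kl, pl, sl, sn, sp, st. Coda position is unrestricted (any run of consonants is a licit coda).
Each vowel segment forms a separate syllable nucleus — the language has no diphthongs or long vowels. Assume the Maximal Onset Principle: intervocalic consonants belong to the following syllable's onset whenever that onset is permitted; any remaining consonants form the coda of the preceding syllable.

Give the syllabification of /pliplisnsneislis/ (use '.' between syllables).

Vowels present: i, i, e, i, i; each is a nucleus, giving 5 syllables.
V1 /i/ – V2 /i/: /pl/ — entire cluster is a permitted onset → onset /pl/, coda ∅.
V2 /i/ – V3 /e/: /snsn/ splits as /sn/ + /sn/ (/sn/ is the longest suffix that is a licit onset).
V3 /e/ – V4 /i/: nothing intervenes; syllable break is V.V.
V4 /i/ – V5 /i/: /sl/ is a licit onset in full, so it all attaches to the next syllable.

pli.plisn.sne.i.slis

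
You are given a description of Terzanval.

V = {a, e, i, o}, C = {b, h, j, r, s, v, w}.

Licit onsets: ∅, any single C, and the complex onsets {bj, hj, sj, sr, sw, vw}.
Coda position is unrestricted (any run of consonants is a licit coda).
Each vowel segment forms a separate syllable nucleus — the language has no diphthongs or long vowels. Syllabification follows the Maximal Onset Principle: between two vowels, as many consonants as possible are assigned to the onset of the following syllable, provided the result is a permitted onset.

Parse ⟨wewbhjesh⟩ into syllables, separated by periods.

wewb.hjesh

Nuclei (vowels): e, e → 2 syllables.
/e…e/ gap (V1→V2): /wbhj/ — longest licit onset from the right is /hj/, leaving /wb/ as coda.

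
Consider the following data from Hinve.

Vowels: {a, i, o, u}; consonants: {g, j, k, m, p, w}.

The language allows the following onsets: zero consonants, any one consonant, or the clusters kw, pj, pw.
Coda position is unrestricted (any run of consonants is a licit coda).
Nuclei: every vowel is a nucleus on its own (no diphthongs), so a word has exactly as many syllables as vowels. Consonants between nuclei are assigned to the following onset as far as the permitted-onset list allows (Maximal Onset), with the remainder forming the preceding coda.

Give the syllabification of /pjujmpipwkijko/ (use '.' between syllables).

pjujm.pipw.kij.ko

Vowels present: u, i, i, o; each is a nucleus, giving 4 syllables.
Between /u/ (V1) and /i/ (V2): /jmp/; trying suffixes from longest down, /p/ is the first permitted one, so coda /jm/ | onset /p/.
Between /i/ (V2) and /i/ (V3): /pwk/ splits as /pw/ + /k/ (/k/ is the longest suffix that is a licit onset).
Between /i/ (V3) and /o/ (V4): /jk/ splits as /j/ + /k/ (/k/ is the longest suffix that is a licit onset).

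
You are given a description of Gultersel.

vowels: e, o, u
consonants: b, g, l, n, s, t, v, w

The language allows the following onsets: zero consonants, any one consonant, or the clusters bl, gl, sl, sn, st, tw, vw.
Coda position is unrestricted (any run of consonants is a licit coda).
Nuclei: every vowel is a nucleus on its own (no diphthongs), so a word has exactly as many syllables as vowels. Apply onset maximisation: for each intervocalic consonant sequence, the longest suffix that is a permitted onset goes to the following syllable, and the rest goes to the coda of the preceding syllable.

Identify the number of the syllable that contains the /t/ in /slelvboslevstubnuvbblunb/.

4

Vowels present: e, o, e, u, u, u; each is a nucleus, giving 6 syllables.
Between /e/ (V1) and /o/ (V2): /lvb/; trying suffixes from longest down, /b/ is the first permitted one, so coda /lv/ | onset /b/.
Between /o/ (V2) and /e/ (V3): /sl/ is a licit onset in full, so it all attaches to the next syllable.
Between /e/ (V3) and /u/ (V4): cluster /vst/ — the longest permitted-onset suffix is /st/; onset = /st/, preceding coda = /v/.
Between /u/ (V4) and /u/ (V5): /bn/; trying suffixes from longest down, /n/ is the first permitted one, so coda /b/ | onset /n/.
Between /u/ (V5) and /u/ (V6): /vbbl/ splits as /vb/ + /bl/ (/bl/ is the longest suffix that is a licit onset).
Putting it together: slelv.bo.slev.stub.nuvb.blunb.
The /t/ is in the onset of syllable 4 (/stub/).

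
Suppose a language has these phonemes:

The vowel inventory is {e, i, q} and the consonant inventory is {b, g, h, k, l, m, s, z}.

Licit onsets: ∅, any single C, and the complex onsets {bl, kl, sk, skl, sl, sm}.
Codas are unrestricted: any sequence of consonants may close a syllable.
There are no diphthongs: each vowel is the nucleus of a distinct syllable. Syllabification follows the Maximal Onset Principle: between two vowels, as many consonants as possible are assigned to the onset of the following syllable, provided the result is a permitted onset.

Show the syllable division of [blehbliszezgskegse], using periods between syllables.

Vowels present: e, i, e, e, e; each is a nucleus, giving 5 syllables.
/e…i/ gap (V1→V2): /hbl/ splits as /h/ + /bl/ (/bl/ is the longest suffix that is a licit onset).
/i…e/ gap (V2→V3): /sz/; trying suffixes from longest down, /z/ is the first permitted one, so coda /s/ | onset /z/.
/e…e/ gap (V3→V4): cluster /zgsk/ — the longest permitted-onset suffix is /sk/; onset = /sk/, preceding coda = /zg/.
/e…e/ gap (V4→V5): /gs/ — longest licit onset from the right is /s/, leaving /g/ as coda.

bleh.blis.zezg.skeg.se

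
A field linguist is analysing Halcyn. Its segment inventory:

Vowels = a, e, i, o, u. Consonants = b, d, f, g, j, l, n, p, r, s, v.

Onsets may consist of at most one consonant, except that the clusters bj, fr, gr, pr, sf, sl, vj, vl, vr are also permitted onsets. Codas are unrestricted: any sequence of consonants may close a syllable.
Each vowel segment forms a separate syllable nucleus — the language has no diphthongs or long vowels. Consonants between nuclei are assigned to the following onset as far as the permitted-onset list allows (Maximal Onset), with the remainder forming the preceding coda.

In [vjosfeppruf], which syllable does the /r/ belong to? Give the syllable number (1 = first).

Nuclei (vowels): o, e, u → 3 syllables.
/o…e/ gap (V1→V2): cluster /sf/ — /sf/ is itself a permitted onset, so the whole cluster goes right; preceding coda = ∅.
/e…u/ gap (V2→V3): /ppr/ — longest licit onset from the right is /pr/, leaving /p/ as coda.
Result: vjo.sfep.pruf.
The /r/ is in the onset of syllable 3 (/pruf/).

3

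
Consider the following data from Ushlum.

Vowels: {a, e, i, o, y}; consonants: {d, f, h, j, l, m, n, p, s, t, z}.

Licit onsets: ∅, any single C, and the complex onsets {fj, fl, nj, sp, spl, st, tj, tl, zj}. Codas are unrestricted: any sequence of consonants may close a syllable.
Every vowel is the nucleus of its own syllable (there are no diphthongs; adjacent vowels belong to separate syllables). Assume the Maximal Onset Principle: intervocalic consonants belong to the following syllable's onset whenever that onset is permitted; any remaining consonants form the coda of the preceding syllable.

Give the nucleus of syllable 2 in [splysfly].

y

Nuclei (vowels): y, y → 2 syllables.
The second nucleus (vowel 2 from the left) is /y/.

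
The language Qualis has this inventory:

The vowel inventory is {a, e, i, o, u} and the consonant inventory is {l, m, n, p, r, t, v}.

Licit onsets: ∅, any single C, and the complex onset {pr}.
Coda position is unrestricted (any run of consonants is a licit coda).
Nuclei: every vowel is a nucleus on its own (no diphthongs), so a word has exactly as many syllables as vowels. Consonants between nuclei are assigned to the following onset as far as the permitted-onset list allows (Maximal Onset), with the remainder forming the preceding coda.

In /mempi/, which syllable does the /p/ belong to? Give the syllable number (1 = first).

2

The vowels are e, i — 2 nuclei, so 2 syllables.
V1 /e/ – V2 /i/: /mp/; trying suffixes from longest down, /p/ is the first permitted one, so coda /m/ | onset /p/.
Putting it together: mem.pi.
The /p/ is in the onset of syllable 2 (/pi/).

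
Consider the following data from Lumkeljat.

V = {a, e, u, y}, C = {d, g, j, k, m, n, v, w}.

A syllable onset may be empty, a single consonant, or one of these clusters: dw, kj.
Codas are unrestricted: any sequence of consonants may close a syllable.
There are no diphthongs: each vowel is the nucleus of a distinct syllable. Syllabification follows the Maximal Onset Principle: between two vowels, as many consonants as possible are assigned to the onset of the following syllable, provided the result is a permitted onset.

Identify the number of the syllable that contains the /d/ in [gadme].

The vowels are a, e — 2 nuclei, so 2 syllables.
/a…e/ gap (V1→V2): /dm/ splits as /d/ + /m/ (/m/ is the longest suffix that is a licit onset).
Syllabification: gad.me.
The /d/ is in the coda of syllable 1 (/gad/).

1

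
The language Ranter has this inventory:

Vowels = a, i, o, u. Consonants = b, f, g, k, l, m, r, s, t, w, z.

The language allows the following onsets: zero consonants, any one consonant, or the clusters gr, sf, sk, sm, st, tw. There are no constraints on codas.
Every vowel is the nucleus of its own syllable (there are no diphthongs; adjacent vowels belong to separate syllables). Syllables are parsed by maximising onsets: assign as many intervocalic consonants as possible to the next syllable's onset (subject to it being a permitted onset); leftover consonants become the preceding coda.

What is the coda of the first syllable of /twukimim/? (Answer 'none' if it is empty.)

none

Nuclei (vowels): u, i, i → 3 syllables.
Between /u/ (V1) and /i/ (V2): /k/ is a single consonant, so it becomes the next onset.
Between /i/ (V2) and /i/ (V3): /m/ → onset of the next syllable (single consonants are always licit onsets).
Result: twu.ki.mim.
Syllable 1 is /twu/: onset /tw/, nucleus /u/, coda ∅.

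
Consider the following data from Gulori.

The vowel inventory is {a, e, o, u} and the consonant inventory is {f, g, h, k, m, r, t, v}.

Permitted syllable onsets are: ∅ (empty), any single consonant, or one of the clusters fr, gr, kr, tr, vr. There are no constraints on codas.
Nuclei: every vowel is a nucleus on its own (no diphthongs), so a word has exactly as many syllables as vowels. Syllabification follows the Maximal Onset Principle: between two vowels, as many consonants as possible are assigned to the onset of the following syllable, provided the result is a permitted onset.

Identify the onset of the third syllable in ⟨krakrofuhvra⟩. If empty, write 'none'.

f

Vowels present: a, o, u, a; each is a nucleus, giving 4 syllables.
Between /a/ (V1) and /o/ (V2): cluster /kr/ — /kr/ is itself a permitted onset, so the whole cluster goes right; preceding coda = ∅.
Between /o/ (V2) and /u/ (V3): /f/ → onset of the next syllable (single consonants are always licit onsets).
Between /u/ (V3) and /a/ (V4): cluster /hvr/ — the longest permitted-onset suffix is /vr/; onset = /vr/, preceding coda = /h/.
So the parse is kra.kro.fuh.vra.
Syllable 3 is /fuh/: onset /f/, nucleus /u/, coda /h/.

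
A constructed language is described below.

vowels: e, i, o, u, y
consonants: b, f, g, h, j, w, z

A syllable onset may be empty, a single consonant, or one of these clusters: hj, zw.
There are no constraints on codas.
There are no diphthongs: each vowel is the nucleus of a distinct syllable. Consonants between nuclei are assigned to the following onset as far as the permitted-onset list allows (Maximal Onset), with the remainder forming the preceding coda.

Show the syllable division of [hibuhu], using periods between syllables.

hi.bu.hu

The vowels are i, u, u — 3 nuclei, so 3 syllables.
/i…u/ gap (V1→V2): just /b/ — single C goes to the following onset.
/u…u/ gap (V2→V3): just /h/ — single C goes to the following onset.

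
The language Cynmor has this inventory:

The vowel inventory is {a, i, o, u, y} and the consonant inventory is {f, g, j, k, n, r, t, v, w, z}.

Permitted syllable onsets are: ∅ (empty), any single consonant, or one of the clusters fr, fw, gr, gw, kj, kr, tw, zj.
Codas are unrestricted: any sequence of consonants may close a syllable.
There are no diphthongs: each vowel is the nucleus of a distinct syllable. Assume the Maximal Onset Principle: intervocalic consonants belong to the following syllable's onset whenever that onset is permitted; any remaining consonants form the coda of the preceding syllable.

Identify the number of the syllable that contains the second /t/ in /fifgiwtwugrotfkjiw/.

The vowels are i, i, u, o, i — 5 nuclei, so 5 syllables.
Between /i/ (V1) and /i/ (V2): /fg/ splits as /f/ + /g/ (/g/ is the longest suffix that is a licit onset).
Between /i/ (V2) and /u/ (V3): /wtw/ splits as /w/ + /tw/ (/tw/ is the longest suffix that is a licit onset).
Between /u/ (V3) and /o/ (V4): cluster /gr/ — /gr/ is itself a permitted onset, so the whole cluster goes right; preceding coda = ∅.
Between /o/ (V4) and /i/ (V5): /tfkj/ splits as /tf/ + /kj/ (/kj/ is the longest suffix that is a licit onset).
So the parse is fif.giw.twu.grotf.kjiw.
The second /t/ is in the coda of syllable 4 (/grotf/).

4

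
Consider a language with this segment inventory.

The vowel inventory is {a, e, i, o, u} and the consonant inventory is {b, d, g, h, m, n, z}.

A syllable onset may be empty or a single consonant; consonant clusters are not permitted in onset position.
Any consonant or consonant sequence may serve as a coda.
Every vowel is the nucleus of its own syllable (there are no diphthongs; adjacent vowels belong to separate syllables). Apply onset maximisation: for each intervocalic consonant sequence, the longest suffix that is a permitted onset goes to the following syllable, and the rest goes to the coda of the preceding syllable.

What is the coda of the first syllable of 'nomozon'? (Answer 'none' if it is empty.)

The vowels are o, o, o — 3 nuclei, so 3 syllables.
V1 /o/ – V2 /o/: just /m/ — single C goes to the following onset.
V2 /o/ – V3 /o/: just /z/ — single C goes to the following onset.
Result: no.mo.zon.
Syllable 1 is /no/: onset /n/, nucleus /o/, coda ∅.

none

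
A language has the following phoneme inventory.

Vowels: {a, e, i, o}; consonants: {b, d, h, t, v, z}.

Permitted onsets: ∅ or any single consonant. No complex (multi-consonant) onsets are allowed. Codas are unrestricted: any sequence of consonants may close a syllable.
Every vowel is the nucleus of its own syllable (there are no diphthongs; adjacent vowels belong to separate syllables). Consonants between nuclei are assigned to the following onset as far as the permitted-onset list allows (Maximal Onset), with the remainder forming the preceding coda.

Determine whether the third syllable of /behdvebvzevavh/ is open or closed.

Vowels present: e, e, e, a; each is a nucleus, giving 4 syllables.
σ1/σ2 boundary: /hdv/ splits as /hd/ + /v/ (/v/ is the longest suffix that is a licit onset).
σ2/σ3 boundary: cluster /bvz/ — the longest permitted-onset suffix is /z/; onset = /z/, preceding coda = /bv/.
σ3/σ4 boundary: /v/ → onset of the next syllable (single consonants are always licit onsets).
Syllabification: behd.vebv.ze.vavh.
Syllable 3 is /ze/; it ends in its nucleus with no coda, so it is open.

open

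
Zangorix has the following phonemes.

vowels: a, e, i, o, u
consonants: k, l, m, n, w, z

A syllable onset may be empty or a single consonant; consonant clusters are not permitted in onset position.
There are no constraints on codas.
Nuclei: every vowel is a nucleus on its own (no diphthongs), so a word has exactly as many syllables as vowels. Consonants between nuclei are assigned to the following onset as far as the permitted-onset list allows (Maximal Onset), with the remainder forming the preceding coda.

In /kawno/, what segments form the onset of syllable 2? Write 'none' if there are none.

n

The vowels are a, o — 2 nuclei, so 2 syllables.
V1 /a/ – V2 /o/: /wn/ — longest licit onset from the right is /n/, leaving /w/ as coda.
So the parse is kaw.no.
Syllable 2 is /no/: onset /n/, nucleus /o/, coda ∅.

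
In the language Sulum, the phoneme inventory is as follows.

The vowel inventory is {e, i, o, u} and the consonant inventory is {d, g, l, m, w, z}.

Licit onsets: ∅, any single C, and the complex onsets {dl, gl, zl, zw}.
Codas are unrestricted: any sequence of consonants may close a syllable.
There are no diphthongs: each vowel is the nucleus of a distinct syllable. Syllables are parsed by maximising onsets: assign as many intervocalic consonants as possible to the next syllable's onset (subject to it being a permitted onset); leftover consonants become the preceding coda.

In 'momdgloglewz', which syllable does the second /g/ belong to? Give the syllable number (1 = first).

Nuclei (vowels): o, o, e → 3 syllables.
σ1/σ2 boundary: cluster /mdgl/ — the longest permitted-onset suffix is /gl/; onset = /gl/, preceding coda = /md/.
σ2/σ3 boundary: cluster /gl/ — /gl/ is itself a permitted onset, so the whole cluster goes right; preceding coda = ∅.
Syllabification: momd.glo.glewz.
The second /g/ is in the onset of syllable 3 (/glewz/).

3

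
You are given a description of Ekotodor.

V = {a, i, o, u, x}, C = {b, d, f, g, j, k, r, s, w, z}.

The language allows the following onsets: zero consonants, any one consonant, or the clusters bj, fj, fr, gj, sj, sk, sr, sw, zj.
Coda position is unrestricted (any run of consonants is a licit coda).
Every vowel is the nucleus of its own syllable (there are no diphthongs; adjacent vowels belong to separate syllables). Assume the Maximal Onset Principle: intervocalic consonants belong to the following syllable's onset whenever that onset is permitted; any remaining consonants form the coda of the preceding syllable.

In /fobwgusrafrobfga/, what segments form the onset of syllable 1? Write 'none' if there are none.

Vowels present: o, u, a, o, a; each is a nucleus, giving 5 syllables.
σ1/σ2 boundary: /bwg/; trying suffixes from longest down, /g/ is the first permitted one, so coda /bw/ | onset /g/.
σ2/σ3 boundary: /sr/ is a licit onset in full, so it all attaches to the next syllable.
σ3/σ4 boundary: /fr/ — entire cluster is a permitted onset → onset /fr/, coda ∅.
σ4/σ5 boundary: /bfg/ splits as /bf/ + /g/ (/g/ is the longest suffix that is a licit onset).
Syllabification: fobw.gu.sra.frobf.ga.
Syllable 1 is /fobw/: onset /f/, nucleus /o/, coda /bw/.

f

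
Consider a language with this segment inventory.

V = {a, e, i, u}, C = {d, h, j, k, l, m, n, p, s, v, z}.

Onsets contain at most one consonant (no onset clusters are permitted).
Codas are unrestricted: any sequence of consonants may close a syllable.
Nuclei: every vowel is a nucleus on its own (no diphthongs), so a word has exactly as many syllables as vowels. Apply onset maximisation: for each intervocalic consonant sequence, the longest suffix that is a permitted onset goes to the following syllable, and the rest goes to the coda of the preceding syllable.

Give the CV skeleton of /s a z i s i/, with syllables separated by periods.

Vowels present: a, i, i; each is a nucleus, giving 3 syllables.
V1 /a/ – V2 /i/: just /z/ — single C goes to the following onset.
V2 /i/ – V3 /i/: /s/ → onset of the next syllable (single consonants are always licit onsets).
Putting it together: sa.zi.si.
Mapping each syllable to C/V: /sa/ → CV, /zi/ → CV, /si/ → CV.

CV.CV.CV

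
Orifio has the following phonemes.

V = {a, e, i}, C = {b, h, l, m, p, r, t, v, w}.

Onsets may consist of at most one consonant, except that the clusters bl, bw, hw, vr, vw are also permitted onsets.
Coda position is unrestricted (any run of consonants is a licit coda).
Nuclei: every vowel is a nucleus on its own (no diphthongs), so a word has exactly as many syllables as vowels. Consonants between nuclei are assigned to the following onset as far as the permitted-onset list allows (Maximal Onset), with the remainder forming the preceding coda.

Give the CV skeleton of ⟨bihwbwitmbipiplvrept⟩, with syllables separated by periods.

Nuclei (vowels): i, i, i, i, e → 5 syllables.
V1 /i/ – V2 /i/: /hwbw/ — longest licit onset from the right is /bw/, leaving /hw/ as coda.
V2 /i/ – V3 /i/: /tmb/ splits as /tm/ + /b/ (/b/ is the longest suffix that is a licit onset).
V3 /i/ – V4 /i/: just /p/ — single C goes to the following onset.
V4 /i/ – V5 /e/: /plvr/; trying suffixes from longest down, /vr/ is the first permitted one, so coda /pl/ | onset /vr/.
Syllabification: bihw.bwitm.bi.pipl.vrept.
Mapping each syllable to C/V: /bihw/ → CVCC, /bwitm/ → CCVCC, /bi/ → CV, /pipl/ → CVCC, /vrept/ → CCVCC.

CVCC.CCVCC.CV.CVCC.CCVCC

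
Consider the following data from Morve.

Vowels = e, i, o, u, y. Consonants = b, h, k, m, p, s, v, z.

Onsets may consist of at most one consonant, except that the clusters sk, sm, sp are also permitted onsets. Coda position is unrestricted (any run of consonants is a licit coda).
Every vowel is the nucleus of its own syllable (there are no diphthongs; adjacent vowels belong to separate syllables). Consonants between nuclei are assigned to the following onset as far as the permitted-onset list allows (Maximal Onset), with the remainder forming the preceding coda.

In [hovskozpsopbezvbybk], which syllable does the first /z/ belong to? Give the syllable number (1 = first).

2

The vowels are o, o, o, e, y — 5 nuclei, so 5 syllables.
Between /o/ (V1) and /o/ (V2): /vsk/ — longest licit onset from the right is /sk/, leaving /v/ as coda.
Between /o/ (V2) and /o/ (V3): cluster /zps/ — the longest permitted-onset suffix is /s/; onset = /s/, preceding coda = /zp/.
Between /o/ (V3) and /e/ (V4): /pb/ — longest licit onset from the right is /b/, leaving /p/ as coda.
Between /e/ (V4) and /y/ (V5): /zvb/ splits as /zv/ + /b/ (/b/ is the longest suffix that is a licit onset).
Syllabification: hov.skozp.sop.bezv.bybk.
The first /z/ is in the coda of syllable 2 (/skozp/).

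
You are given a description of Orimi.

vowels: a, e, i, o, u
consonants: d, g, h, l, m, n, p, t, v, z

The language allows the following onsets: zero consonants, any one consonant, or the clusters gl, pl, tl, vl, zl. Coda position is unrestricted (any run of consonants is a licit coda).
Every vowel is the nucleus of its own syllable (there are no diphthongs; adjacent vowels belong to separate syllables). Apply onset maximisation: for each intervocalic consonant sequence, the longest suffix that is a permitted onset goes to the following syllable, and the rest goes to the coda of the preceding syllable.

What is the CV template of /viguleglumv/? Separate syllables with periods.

The vowels are i, u, e, u — 4 nuclei, so 4 syllables.
σ1/σ2 boundary: /g/ is a single consonant, so it becomes the next onset.
σ2/σ3 boundary: just /l/ — single C goes to the following onset.
σ3/σ4 boundary: /gl/ is a licit onset in full, so it all attaches to the next syllable.
Result: vi.gu.le.glumv.
Mapping each syllable to C/V: /vi/ → CV, /gu/ → CV, /le/ → CV, /glumv/ → CCVCC.

CV.CV.CV.CCVCC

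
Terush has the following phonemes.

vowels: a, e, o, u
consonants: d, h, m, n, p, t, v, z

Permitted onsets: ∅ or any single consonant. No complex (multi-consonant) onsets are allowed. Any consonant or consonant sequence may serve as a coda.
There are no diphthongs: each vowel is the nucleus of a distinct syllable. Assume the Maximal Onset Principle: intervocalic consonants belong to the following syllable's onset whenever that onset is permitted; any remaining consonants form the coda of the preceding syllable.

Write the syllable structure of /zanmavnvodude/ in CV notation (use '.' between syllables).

CVC.CVCC.CV.CV.CV

The vowels are a, a, o, u, e — 5 nuclei, so 5 syllables.
Between /a/ (V1) and /a/ (V2): /nm/; trying suffixes from longest down, /m/ is the first permitted one, so coda /n/ | onset /m/.
Between /a/ (V2) and /o/ (V3): /vnv/; trying suffixes from longest down, /v/ is the first permitted one, so coda /vn/ | onset /v/.
Between /o/ (V3) and /u/ (V4): /d/ → onset of the next syllable (single consonants are always licit onsets).
Between /u/ (V4) and /e/ (V5): /d/ is a single consonant, so it becomes the next onset.
Result: zan.mavn.vo.du.de.
Mapping each syllable to C/V: /zan/ → CVC, /mavn/ → CVCC, /vo/ → CV, /du/ → CV, /de/ → CV.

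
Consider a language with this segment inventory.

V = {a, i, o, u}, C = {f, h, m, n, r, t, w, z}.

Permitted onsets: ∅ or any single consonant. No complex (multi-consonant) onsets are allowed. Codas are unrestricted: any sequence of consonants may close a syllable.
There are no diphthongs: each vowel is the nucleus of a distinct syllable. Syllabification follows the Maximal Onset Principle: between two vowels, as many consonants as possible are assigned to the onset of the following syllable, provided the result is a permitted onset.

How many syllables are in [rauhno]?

3

Nuclei (vowels): a, u, o → 3 syllables.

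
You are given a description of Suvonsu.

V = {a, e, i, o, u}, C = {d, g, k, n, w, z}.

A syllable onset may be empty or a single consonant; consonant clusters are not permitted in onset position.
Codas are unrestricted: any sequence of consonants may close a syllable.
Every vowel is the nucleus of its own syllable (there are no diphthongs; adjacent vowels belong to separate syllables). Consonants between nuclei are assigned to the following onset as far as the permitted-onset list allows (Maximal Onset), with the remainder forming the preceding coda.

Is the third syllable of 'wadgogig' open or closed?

closed

Vowels present: a, o, i; each is a nucleus, giving 3 syllables.
/a…o/ gap (V1→V2): cluster /dg/ — the longest permitted-onset suffix is /g/; onset = /g/, preceding coda = /d/.
/o…i/ gap (V2→V3): just /g/ — single C goes to the following onset.
Result: wad.go.gig.
Syllable 3 is /gig/ with coda /g/, so it is closed.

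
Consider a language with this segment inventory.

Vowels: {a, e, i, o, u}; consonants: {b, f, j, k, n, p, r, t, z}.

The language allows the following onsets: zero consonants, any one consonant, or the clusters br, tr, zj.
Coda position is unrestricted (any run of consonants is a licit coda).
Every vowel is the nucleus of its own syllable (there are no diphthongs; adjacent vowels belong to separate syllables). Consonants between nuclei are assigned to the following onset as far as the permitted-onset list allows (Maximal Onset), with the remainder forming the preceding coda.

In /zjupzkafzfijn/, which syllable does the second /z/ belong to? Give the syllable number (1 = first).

Vowels present: u, a, i; each is a nucleus, giving 3 syllables.
Between /u/ (V1) and /a/ (V2): /pzk/ — longest licit onset from the right is /k/, leaving /pz/ as coda.
Between /a/ (V2) and /i/ (V3): /fzf/ splits as /fz/ + /f/ (/f/ is the longest suffix that is a licit onset).
Putting it together: zjupz.kafz.fijn.
The second /z/ is in the coda of syllable 1 (/zjupz/).

1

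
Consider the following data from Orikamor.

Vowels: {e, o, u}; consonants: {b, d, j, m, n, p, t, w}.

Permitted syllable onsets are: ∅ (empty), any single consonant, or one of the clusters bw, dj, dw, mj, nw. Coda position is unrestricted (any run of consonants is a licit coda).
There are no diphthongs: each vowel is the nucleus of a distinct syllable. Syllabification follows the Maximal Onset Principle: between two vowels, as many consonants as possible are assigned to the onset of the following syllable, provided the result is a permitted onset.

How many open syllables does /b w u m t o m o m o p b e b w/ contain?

2

The vowels are u, o, o, o, e — 5 nuclei, so 5 syllables.
V1 /u/ – V2 /o/: cluster /mt/ — the longest permitted-onset suffix is /t/; onset = /t/, preceding coda = /m/.
V2 /o/ – V3 /o/: /m/ → onset of the next syllable (single consonants are always licit onsets).
V3 /o/ – V4 /o/: just /m/ — single C goes to the following onset.
V4 /o/ – V5 /e/: /pb/; trying suffixes from longest down, /b/ is the first permitted one, so coda /p/ | onset /b/.
Putting it together: bwum.to.mo.mop.bebw.
Classifying each syllable: /bwum/ (closed), /to/ (open), /mo/ (open), /mop/ (closed), /bebw/ (closed).
Open syllables: 2.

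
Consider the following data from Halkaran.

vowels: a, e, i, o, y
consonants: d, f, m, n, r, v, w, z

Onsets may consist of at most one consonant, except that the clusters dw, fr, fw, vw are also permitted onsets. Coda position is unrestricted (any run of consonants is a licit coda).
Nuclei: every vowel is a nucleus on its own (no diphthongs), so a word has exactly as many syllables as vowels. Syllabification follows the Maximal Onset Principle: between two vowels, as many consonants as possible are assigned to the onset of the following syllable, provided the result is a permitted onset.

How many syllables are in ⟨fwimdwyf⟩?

2

Vowels present: i, y; each is a nucleus, giving 2 syllables.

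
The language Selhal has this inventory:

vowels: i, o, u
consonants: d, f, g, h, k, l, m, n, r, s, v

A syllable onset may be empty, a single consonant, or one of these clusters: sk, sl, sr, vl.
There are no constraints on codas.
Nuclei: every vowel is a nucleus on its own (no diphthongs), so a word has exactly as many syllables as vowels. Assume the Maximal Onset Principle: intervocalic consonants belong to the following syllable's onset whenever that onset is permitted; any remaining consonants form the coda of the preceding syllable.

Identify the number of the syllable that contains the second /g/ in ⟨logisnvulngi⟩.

The vowels are o, i, u, i — 4 nuclei, so 4 syllables.
Between /o/ (V1) and /i/ (V2): just /g/ — single C goes to the following onset.
Between /i/ (V2) and /u/ (V3): cluster /snv/ — the longest permitted-onset suffix is /v/; onset = /v/, preceding coda = /sn/.
Between /u/ (V3) and /i/ (V4): cluster /lng/ — the longest permitted-onset suffix is /g/; onset = /g/, preceding coda = /ln/.
Result: lo.gisn.vuln.gi.
The second /g/ is in the onset of syllable 4 (/gi/).

4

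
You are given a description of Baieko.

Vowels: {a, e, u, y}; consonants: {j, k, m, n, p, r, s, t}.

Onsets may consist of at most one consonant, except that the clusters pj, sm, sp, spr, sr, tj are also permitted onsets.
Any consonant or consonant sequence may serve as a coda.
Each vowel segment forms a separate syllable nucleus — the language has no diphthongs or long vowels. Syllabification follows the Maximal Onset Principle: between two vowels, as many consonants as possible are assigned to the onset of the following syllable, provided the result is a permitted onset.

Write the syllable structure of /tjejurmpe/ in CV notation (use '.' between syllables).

CCV.CVCC.CV

The vowels are e, u, e — 3 nuclei, so 3 syllables.
σ1/σ2 boundary: /j/ → onset of the next syllable (single consonants are always licit onsets).
σ2/σ3 boundary: /rmp/ splits as /rm/ + /p/ (/p/ is the longest suffix that is a licit onset).
Result: tje.jurm.pe.
Mapping each syllable to C/V: /tje/ → CCV, /jurm/ → CVCC, /pe/ → CV.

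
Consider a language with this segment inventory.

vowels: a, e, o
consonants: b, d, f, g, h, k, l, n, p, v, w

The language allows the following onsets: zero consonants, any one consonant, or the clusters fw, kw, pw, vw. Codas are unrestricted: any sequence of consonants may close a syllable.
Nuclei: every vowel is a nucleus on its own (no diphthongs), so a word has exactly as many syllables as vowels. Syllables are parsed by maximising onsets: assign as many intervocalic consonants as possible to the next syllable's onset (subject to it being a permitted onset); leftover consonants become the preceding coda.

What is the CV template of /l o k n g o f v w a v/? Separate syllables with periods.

The vowels are o, o, a — 3 nuclei, so 3 syllables.
Between /o/ (V1) and /o/ (V2): /kng/ splits as /kn/ + /g/ (/g/ is the longest suffix that is a licit onset).
Between /o/ (V2) and /a/ (V3): /fvw/ — longest licit onset from the right is /vw/, leaving /f/ as coda.
So the parse is lokn.gof.vwav.
Mapping each syllable to C/V: /lokn/ → CVCC, /gof/ → CVC, /vwav/ → CCVC.

CVCC.CVC.CCVC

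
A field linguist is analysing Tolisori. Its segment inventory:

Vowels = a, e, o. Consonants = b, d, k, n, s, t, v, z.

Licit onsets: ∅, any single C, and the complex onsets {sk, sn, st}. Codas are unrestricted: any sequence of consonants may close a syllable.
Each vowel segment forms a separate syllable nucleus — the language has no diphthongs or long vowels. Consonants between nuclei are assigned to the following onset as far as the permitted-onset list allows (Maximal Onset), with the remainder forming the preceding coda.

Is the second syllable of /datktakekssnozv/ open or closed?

The vowels are a, a, e, o — 4 nuclei, so 4 syllables.
V1 /a/ – V2 /a/: /tkt/ splits as /tk/ + /t/ (/t/ is the longest suffix that is a licit onset).
V2 /a/ – V3 /e/: just /k/ — single C goes to the following onset.
V3 /e/ – V4 /o/: /kssn/ — longest licit onset from the right is /sn/, leaving /ks/ as coda.
Syllabification: datk.ta.keks.snozv.
Syllable 2 is /ta/; it ends in its nucleus with no coda, so it is open.

open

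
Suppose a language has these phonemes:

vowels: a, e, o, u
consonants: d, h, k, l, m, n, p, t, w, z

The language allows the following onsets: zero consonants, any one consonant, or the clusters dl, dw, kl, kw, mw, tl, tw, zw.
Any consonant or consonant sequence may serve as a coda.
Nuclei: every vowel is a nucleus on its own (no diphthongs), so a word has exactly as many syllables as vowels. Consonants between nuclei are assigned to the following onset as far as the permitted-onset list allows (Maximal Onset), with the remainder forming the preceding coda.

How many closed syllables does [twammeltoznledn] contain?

The vowels are a, e, o, e — 4 nuclei, so 4 syllables.
σ1/σ2 boundary: cluster /mm/ — the longest permitted-onset suffix is /m/; onset = /m/, preceding coda = /m/.
σ2/σ3 boundary: /lt/; trying suffixes from longest down, /t/ is the first permitted one, so coda /l/ | onset /t/.
σ3/σ4 boundary: /znl/ — longest licit onset from the right is /l/, leaving /zn/ as coda.
Result: twam.mel.tozn.ledn.
Classifying each syllable: /twam/ (closed), /mel/ (closed), /tozn/ (closed), /ledn/ (closed).
Closed syllables: 4.

4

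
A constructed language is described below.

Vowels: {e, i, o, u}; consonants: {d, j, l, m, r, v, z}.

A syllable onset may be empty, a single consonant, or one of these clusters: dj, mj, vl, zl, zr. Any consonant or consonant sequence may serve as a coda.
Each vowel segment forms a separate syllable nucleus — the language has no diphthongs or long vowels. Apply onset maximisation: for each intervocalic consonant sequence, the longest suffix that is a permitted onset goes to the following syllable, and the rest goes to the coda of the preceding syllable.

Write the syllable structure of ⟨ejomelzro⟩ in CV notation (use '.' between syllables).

Vowels present: e, o, e, o; each is a nucleus, giving 4 syllables.
σ1/σ2 boundary: just /j/ — single C goes to the following onset.
σ2/σ3 boundary: /m/ is a single consonant, so it becomes the next onset.
σ3/σ4 boundary: cluster /lzr/ — the longest permitted-onset suffix is /zr/; onset = /zr/, preceding coda = /l/.
Syllabification: e.jo.mel.zro.
Mapping each syllable to C/V: /e/ → V, /jo/ → CV, /mel/ → CVC, /zro/ → CCV.

V.CV.CVC.CCV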